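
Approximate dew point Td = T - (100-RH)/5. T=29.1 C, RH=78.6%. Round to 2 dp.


Td = 29.1 - (100-78.6)/5 = 24.82 C

24.82 C


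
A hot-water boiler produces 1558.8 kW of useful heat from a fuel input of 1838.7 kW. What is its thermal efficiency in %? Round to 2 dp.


eta = (1558.8/1838.7)*100 = 84.78 %

84.78 %


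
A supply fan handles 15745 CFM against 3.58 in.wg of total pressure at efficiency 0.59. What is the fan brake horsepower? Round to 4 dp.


BHP = 15745 * 3.58 / (6356 * 0.59) = 15.0311 hp

15.0311 hp


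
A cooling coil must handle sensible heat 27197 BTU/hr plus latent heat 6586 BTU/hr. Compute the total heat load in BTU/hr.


Qt = 27197 + 6586 = 33783 BTU/hr

33783 BTU/hr


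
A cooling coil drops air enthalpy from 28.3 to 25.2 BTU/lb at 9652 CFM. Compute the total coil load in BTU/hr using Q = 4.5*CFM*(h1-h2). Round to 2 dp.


Q = 4.5 * 9652 * (28.3 - 25.2) = 134645.40 BTU/hr

134645.40 BTU/hr


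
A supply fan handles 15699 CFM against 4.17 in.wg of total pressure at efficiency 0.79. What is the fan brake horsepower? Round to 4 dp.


BHP = 15699 * 4.17 / (6356 * 0.79) = 13.0376 hp

13.0376 hp


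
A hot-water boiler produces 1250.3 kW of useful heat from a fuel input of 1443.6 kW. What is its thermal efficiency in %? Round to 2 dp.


eta = (1250.3/1443.6)*100 = 86.61 %

86.61 %


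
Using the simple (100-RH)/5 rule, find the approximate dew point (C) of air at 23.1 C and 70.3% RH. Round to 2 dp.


Td = 23.1 - (100-70.3)/5 = 17.16 C

17.16 C


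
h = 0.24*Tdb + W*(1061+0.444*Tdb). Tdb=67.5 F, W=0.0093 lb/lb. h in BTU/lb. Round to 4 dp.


h = 0.24*67.5 + 0.0093*(1061+0.444*67.5) = 26.3460 BTU/lb

26.3460 BTU/lb


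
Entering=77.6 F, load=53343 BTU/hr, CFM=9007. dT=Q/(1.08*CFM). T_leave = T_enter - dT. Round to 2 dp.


dT = 53343/(1.08*9007) = 5.4837
T_leave = 77.6 - 5.4837 = 72.12 F

72.12 F


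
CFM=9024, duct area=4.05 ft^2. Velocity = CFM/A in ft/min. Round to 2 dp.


V = 9024 / 4.05 = 2228.15 ft/min

2228.15 ft/min


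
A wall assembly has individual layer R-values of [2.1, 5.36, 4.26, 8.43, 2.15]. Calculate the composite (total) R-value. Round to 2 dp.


R_total = 2.1 + 5.36 + 4.26 + 8.43 + 2.15 = 22.30

22.30


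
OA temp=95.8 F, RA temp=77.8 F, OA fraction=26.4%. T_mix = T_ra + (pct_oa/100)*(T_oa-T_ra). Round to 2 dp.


T_mix = 77.8 + (26.4/100)*(95.8-77.8) = 82.55 F

82.55 F


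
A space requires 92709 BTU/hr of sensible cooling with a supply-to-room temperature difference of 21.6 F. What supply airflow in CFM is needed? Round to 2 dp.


CFM = 92709 / (1.08 * 21.6) = 3974.15

3974.15 CFM


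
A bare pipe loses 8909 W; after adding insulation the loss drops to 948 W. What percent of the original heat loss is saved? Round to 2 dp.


Savings = ((8909-948)/8909)*100 = 89.36 %

89.36 %


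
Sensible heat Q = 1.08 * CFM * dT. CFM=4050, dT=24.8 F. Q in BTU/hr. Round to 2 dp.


Q = 1.08 * 4050 * 24.8 = 108475.20 BTU/hr

108475.20 BTU/hr


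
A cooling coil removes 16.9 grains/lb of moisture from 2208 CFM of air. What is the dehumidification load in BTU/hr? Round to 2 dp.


Q = 0.68 * 2208 * 16.9 = 25374.34 BTU/hr

25374.34 BTU/hr


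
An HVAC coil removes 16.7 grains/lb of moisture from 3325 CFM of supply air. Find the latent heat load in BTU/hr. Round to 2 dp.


Q = 0.68 * 3325 * 16.7 = 37758.70 BTU/hr

37758.70 BTU/hr


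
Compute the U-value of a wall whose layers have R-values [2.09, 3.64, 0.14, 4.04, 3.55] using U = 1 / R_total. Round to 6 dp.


R_total = 2.09 + 3.64 + 0.14 + 4.04 + 3.55 = 13.46
U = 1/13.46 = 0.074294

0.074294


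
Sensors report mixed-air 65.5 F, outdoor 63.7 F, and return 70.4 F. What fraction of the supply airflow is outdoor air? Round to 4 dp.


frac = (65.5 - 70.4) / (63.7 - 70.4) = 0.7313

0.7313


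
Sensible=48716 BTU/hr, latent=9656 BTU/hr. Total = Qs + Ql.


Qt = 48716 + 9656 = 58372 BTU/hr

58372 BTU/hr


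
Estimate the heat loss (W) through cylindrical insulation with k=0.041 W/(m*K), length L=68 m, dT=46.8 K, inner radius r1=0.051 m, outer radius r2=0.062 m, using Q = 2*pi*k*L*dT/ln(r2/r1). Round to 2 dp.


Q = 2*pi*0.041*68*46.8/ln(0.062/0.051) = 4197.56 W

4197.56 W


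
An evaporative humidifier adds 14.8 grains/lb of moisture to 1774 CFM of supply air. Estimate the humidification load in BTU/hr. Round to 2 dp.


Q = 0.68 * 1774 * 14.8 = 17853.54 BTU/hr

17853.54 BTU/hr


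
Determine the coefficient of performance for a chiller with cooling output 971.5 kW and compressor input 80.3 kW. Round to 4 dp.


COP = 971.5 / 80.3 = 12.0984

12.0984


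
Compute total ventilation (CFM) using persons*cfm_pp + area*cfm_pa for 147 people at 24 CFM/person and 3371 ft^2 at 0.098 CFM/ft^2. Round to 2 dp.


Total = 147*24 + 3371*0.098 = 3858.36 CFM

3858.36 CFM


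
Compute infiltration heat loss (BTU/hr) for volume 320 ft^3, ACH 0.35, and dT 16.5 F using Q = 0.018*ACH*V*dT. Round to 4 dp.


Q = 0.018 * 0.35 * 320 * 16.5 = 33.2640 BTU/hr

33.2640 BTU/hr


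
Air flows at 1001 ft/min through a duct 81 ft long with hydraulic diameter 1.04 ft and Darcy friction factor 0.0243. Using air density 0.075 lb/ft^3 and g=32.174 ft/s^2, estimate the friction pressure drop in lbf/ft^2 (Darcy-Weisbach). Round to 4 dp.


v_fps = 1001/60 = 16.6833 ft/s
dp = 0.0243*(81/1.04)*0.075*16.6833^2/(2*32.174) = 0.6140 lbf/ft^2

0.6140 lbf/ft^2


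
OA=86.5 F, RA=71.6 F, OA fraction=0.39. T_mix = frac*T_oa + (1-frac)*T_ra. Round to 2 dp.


T_mix = 0.39*86.5 + 0.61*71.6 = 77.41 F

77.41 F


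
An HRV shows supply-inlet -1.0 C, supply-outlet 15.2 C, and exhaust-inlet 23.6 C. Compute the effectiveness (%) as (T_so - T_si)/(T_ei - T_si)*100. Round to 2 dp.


eff = (15.2-(-1.0))/(23.6-(-1.0))*100 = 65.85 %

65.85 %


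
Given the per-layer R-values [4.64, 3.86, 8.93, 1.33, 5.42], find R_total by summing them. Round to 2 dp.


R_total = 4.64 + 3.86 + 8.93 + 1.33 + 5.42 = 24.18

24.18


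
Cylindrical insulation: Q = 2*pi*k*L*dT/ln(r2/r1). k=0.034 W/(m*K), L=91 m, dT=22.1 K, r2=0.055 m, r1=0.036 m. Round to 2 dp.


Q = 2*pi*0.034*91*22.1/ln(0.055/0.036) = 1013.72 W

1013.72 W


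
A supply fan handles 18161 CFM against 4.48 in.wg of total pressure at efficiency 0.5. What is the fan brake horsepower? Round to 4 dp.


BHP = 18161 * 4.48 / (6356 * 0.5) = 25.6014 hp

25.6014 hp


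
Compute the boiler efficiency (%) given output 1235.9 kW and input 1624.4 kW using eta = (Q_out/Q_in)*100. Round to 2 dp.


eta = (1235.9/1624.4)*100 = 76.08 %

76.08 %


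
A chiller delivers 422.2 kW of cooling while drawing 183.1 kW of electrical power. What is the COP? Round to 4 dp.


COP = 422.2 / 183.1 = 2.3058

2.3058


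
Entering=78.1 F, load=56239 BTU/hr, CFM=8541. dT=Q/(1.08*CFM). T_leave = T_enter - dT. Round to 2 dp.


dT = 56239/(1.08*8541) = 6.0968
T_leave = 78.1 - 6.0968 = 72.00 F

72.00 F


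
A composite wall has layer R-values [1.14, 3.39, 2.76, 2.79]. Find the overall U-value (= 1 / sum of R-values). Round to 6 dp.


R_total = 1.14 + 3.39 + 2.76 + 2.79 = 10.08
U = 1/10.08 = 0.099206

0.099206


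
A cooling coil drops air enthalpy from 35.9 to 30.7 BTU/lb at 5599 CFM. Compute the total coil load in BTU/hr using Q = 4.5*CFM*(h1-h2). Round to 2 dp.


Q = 4.5 * 5599 * (35.9 - 30.7) = 131016.60 BTU/hr

131016.60 BTU/hr


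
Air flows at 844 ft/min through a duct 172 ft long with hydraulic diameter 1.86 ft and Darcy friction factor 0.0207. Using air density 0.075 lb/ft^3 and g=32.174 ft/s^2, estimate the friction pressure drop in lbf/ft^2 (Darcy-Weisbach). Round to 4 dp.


v_fps = 844/60 = 14.0667 ft/s
dp = 0.0207*(172/1.86)*0.075*14.0667^2/(2*32.174) = 0.4415 lbf/ft^2

0.4415 lbf/ft^2


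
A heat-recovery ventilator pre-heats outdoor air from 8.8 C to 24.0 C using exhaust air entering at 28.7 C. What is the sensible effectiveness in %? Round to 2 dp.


eff = (24.0-8.8)/(28.7-8.8)*100 = 76.38 %

76.38 %


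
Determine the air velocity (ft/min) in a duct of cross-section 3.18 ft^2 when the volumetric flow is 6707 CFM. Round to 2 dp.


V = 6707 / 3.18 = 2109.12 ft/min

2109.12 ft/min


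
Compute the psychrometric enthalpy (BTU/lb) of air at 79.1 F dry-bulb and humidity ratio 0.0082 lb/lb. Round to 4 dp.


h = 0.24*79.1 + 0.0082*(1061+0.444*79.1) = 27.9722 BTU/lb

27.9722 BTU/lb


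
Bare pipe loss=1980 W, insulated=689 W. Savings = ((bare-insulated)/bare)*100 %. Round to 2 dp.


Savings = ((1980-689)/1980)*100 = 65.20 %

65.20 %


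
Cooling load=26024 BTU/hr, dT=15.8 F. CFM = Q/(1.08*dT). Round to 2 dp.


CFM = 26024 / (1.08 * 15.8) = 1525.08

1525.08 CFM


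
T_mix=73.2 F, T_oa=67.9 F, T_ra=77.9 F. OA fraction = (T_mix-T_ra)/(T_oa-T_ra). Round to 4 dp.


frac = (73.2 - 77.9) / (67.9 - 77.9) = 0.4700

0.4700


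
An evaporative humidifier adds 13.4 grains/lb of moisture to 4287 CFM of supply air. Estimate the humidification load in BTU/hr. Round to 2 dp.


Q = 0.68 * 4287 * 13.4 = 39063.14 BTU/hr

39063.14 BTU/hr


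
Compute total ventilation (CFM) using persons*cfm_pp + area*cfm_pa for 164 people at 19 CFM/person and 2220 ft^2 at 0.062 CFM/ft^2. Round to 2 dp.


Total = 164*19 + 2220*0.062 = 3253.64 CFM

3253.64 CFM


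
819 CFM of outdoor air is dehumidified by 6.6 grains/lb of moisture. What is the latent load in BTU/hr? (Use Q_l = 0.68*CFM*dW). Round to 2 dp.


Q = 0.68 * 819 * 6.6 = 3675.67 BTU/hr

3675.67 BTU/hr


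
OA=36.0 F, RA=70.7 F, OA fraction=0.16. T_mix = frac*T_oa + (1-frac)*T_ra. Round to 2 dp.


T_mix = 0.16*36.0 + 0.84*70.7 = 65.15 F

65.15 F


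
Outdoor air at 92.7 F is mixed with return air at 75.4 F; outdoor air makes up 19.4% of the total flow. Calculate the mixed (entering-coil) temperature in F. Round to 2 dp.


T_mix = 75.4 + (19.4/100)*(92.7-75.4) = 78.76 F

78.76 F


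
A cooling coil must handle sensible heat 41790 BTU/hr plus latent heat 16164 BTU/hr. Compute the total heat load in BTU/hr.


Qt = 41790 + 16164 = 57954 BTU/hr

57954 BTU/hr


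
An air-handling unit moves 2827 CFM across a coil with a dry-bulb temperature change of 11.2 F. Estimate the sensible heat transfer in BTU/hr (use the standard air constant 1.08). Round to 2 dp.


Q = 1.08 * 2827 * 11.2 = 34195.39 BTU/hr

34195.39 BTU/hr


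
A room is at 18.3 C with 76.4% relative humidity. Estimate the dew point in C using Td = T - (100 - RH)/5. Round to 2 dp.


Td = 18.3 - (100-76.4)/5 = 13.58 C

13.58 C


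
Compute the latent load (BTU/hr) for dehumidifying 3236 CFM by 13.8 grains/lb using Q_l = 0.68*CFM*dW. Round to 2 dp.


Q = 0.68 * 3236 * 13.8 = 30366.62 BTU/hr

30366.62 BTU/hr


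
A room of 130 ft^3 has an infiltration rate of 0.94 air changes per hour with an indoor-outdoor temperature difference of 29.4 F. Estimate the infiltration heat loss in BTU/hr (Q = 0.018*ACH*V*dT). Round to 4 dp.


Q = 0.018 * 0.94 * 130 * 29.4 = 64.6682 BTU/hr

64.6682 BTU/hr


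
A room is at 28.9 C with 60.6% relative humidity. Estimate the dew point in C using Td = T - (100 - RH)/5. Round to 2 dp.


Td = 28.9 - (100-60.6)/5 = 21.02 C

21.02 C


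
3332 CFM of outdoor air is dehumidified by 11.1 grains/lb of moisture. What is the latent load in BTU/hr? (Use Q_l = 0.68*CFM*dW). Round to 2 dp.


Q = 0.68 * 3332 * 11.1 = 25149.94 BTU/hr

25149.94 BTU/hr


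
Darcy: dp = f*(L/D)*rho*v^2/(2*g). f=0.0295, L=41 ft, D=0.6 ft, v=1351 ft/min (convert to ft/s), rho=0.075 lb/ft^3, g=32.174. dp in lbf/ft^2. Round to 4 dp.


v_fps = 1351/60 = 22.5167 ft/s
dp = 0.0295*(41/0.6)*0.075*22.5167^2/(2*32.174) = 1.1912 lbf/ft^2

1.1912 lbf/ft^2


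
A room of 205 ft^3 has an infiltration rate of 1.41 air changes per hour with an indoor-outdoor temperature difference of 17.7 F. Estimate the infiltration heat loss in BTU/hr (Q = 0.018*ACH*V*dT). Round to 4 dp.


Q = 0.018 * 1.41 * 205 * 17.7 = 92.0913 BTU/hr

92.0913 BTU/hr


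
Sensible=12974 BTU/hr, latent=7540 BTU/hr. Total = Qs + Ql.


Qt = 12974 + 7540 = 20514 BTU/hr

20514 BTU/hr


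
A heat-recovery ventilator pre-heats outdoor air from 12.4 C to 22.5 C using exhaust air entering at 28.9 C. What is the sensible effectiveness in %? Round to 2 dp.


eff = (22.5-12.4)/(28.9-12.4)*100 = 61.21 %

61.21 %


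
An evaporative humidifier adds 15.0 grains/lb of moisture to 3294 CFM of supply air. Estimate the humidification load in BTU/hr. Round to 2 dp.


Q = 0.68 * 3294 * 15.0 = 33598.80 BTU/hr

33598.80 BTU/hr


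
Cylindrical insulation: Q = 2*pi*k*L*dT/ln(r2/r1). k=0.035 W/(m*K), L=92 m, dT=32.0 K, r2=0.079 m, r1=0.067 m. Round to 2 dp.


Q = 2*pi*0.035*92*32.0/ln(0.079/0.067) = 3929.58 W

3929.58 W


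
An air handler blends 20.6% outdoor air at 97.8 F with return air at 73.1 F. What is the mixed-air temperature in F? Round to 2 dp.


T_mix = 73.1 + (20.6/100)*(97.8-73.1) = 78.19 F

78.19 F


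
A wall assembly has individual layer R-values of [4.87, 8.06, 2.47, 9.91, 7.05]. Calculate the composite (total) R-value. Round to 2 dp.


R_total = 4.87 + 8.06 + 2.47 + 9.91 + 7.05 = 32.36

32.36


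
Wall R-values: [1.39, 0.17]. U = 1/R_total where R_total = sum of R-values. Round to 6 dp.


R_total = 1.39 + 0.17 = 1.56
U = 1/1.56 = 0.641026

0.641026


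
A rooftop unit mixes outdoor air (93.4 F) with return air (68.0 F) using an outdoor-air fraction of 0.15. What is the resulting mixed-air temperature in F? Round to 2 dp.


T_mix = 0.15*93.4 + 0.85*68.0 = 71.81 F

71.81 F


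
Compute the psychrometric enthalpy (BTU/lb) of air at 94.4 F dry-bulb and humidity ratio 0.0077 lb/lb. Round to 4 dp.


h = 0.24*94.4 + 0.0077*(1061+0.444*94.4) = 31.1484 BTU/lb

31.1484 BTU/lb


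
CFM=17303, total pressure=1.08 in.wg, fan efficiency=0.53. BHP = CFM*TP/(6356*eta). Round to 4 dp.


BHP = 17303 * 1.08 / (6356 * 0.53) = 5.5473 hp

5.5473 hp


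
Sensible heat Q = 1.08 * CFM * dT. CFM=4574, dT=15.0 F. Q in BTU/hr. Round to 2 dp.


Q = 1.08 * 4574 * 15.0 = 74098.80 BTU/hr

74098.80 BTU/hr


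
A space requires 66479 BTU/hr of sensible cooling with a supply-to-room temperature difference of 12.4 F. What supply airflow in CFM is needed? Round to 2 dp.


CFM = 66479 / (1.08 * 12.4) = 4964.08

4964.08 CFM


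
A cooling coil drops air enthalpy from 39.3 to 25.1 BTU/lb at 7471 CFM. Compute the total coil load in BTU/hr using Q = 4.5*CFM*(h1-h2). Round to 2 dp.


Q = 4.5 * 7471 * (39.3 - 25.1) = 477396.90 BTU/hr

477396.90 BTU/hr


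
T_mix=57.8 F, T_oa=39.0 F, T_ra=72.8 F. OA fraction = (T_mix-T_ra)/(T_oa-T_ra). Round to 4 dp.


frac = (57.8 - 72.8) / (39.0 - 72.8) = 0.4438

0.4438


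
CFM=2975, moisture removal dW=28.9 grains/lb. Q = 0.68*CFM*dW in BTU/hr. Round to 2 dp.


Q = 0.68 * 2975 * 28.9 = 58464.70 BTU/hr

58464.70 BTU/hr


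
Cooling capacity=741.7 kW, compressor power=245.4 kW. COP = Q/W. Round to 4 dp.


COP = 741.7 / 245.4 = 3.0224

3.0224


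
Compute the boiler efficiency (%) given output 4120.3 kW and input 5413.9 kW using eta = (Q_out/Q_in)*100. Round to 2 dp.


eta = (4120.3/5413.9)*100 = 76.11 %

76.11 %


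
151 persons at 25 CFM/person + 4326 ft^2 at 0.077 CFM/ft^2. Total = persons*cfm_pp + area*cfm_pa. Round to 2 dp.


Total = 151*25 + 4326*0.077 = 4108.10 CFM

4108.10 CFM


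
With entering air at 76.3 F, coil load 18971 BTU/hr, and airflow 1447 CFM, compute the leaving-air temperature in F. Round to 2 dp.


dT = 18971/(1.08*1447) = 12.1394
T_leave = 76.3 - 12.1394 = 64.16 F

64.16 F


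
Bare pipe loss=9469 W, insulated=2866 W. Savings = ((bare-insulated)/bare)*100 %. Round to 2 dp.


Savings = ((9469-2866)/9469)*100 = 69.73 %

69.73 %


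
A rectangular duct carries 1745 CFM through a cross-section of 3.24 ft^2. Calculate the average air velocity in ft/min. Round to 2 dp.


V = 1745 / 3.24 = 538.58 ft/min

538.58 ft/min


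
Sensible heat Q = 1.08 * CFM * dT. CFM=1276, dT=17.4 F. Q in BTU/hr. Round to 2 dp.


Q = 1.08 * 1276 * 17.4 = 23978.59 BTU/hr

23978.59 BTU/hr


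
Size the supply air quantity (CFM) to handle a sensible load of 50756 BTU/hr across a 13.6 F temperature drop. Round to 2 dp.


CFM = 50756 / (1.08 * 13.6) = 3455.61

3455.61 CFM


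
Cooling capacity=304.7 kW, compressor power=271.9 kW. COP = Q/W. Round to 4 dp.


COP = 304.7 / 271.9 = 1.1206

1.1206


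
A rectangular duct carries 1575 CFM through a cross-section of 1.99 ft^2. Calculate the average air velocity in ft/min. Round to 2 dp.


V = 1575 / 1.99 = 791.46 ft/min

791.46 ft/min


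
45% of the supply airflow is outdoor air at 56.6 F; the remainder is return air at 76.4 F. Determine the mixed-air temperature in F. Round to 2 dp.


T_mix = 0.45*56.6 + 0.55*76.4 = 67.49 F

67.49 F


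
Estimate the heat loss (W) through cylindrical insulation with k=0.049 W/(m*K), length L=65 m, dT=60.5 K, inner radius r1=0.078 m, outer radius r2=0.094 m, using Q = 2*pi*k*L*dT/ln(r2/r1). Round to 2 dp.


Q = 2*pi*0.049*65*60.5/ln(0.094/0.078) = 6488.82 W

6488.82 W


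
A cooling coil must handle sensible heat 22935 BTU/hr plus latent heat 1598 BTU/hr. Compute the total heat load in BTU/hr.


Qt = 22935 + 1598 = 24533 BTU/hr

24533 BTU/hr


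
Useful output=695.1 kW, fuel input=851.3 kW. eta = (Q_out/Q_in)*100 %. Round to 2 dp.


eta = (695.1/851.3)*100 = 81.65 %

81.65 %


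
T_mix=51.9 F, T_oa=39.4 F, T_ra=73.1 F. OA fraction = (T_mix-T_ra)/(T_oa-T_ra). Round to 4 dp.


frac = (51.9 - 73.1) / (39.4 - 73.1) = 0.6291

0.6291


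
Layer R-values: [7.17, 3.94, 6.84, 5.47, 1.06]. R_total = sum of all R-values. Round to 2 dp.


R_total = 7.17 + 3.94 + 6.84 + 5.47 + 1.06 = 24.48

24.48


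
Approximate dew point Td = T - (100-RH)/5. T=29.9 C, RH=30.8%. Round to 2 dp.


Td = 29.9 - (100-30.8)/5 = 16.06 C

16.06 C


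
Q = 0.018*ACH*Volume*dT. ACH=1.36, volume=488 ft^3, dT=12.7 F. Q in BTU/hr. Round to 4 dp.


Q = 0.018 * 1.36 * 488 * 12.7 = 151.7172 BTU/hr

151.7172 BTU/hr


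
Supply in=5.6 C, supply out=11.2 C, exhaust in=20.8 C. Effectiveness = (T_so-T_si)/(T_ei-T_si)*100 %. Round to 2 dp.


eff = (11.2-5.6)/(20.8-5.6)*100 = 36.84 %

36.84 %


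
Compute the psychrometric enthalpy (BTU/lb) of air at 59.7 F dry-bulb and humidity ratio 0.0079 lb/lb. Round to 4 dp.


h = 0.24*59.7 + 0.0079*(1061+0.444*59.7) = 22.9193 BTU/lb

22.9193 BTU/lb


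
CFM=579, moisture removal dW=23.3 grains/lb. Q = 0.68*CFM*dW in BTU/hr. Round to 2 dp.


Q = 0.68 * 579 * 23.3 = 9173.68 BTU/hr

9173.68 BTU/hr


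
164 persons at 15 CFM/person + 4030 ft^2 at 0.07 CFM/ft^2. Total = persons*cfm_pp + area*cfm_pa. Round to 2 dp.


Total = 164*15 + 4030*0.07 = 2742.10 CFM

2742.10 CFM


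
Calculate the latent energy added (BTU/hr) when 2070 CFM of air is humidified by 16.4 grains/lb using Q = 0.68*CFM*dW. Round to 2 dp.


Q = 0.68 * 2070 * 16.4 = 23084.64 BTU/hr

23084.64 BTU/hr


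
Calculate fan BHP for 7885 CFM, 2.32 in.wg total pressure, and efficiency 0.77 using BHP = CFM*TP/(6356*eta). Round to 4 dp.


BHP = 7885 * 2.32 / (6356 * 0.77) = 3.7378 hp

3.7378 hp


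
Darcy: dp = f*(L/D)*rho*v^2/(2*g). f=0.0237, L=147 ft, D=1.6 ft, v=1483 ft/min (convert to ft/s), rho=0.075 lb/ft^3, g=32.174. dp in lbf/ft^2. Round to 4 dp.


v_fps = 1483/60 = 24.7167 ft/s
dp = 0.0237*(147/1.6)*0.075*24.7167^2/(2*32.174) = 1.5504 lbf/ft^2

1.5504 lbf/ft^2


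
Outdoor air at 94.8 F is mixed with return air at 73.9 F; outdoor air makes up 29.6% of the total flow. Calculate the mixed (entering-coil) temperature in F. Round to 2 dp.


T_mix = 73.9 + (29.6/100)*(94.8-73.9) = 80.09 F

80.09 F


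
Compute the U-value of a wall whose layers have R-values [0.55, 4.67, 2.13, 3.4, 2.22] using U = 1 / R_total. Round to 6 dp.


R_total = 0.55 + 4.67 + 2.13 + 3.4 + 2.22 = 12.97
U = 1/12.97 = 0.077101

0.077101


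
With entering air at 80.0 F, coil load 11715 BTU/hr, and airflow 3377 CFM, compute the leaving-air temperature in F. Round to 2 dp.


dT = 11715/(1.08*3377) = 3.2121
T_leave = 80.0 - 3.2121 = 76.79 F

76.79 F


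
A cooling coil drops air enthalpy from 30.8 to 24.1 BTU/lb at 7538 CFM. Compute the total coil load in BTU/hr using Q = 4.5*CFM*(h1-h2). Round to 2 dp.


Q = 4.5 * 7538 * (30.8 - 24.1) = 227270.70 BTU/hr

227270.70 BTU/hr


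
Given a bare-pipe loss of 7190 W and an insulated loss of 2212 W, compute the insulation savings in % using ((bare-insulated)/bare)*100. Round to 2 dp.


Savings = ((7190-2212)/7190)*100 = 69.24 %

69.24 %


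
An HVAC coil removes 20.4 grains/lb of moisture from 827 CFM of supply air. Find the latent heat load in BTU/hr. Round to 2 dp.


Q = 0.68 * 827 * 20.4 = 11472.14 BTU/hr

11472.14 BTU/hr


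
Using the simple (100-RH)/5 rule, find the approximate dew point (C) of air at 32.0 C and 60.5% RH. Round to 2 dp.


Td = 32.0 - (100-60.5)/5 = 24.10 C

24.10 C


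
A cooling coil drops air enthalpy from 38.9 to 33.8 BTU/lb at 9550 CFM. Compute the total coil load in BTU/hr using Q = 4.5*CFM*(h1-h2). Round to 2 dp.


Q = 4.5 * 9550 * (38.9 - 33.8) = 219172.50 BTU/hr

219172.50 BTU/hr


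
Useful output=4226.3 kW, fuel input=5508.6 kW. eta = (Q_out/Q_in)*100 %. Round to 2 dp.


eta = (4226.3/5508.6)*100 = 76.72 %

76.72 %


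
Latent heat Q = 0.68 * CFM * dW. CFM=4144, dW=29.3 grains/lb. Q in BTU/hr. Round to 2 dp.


Q = 0.68 * 4144 * 29.3 = 82565.06 BTU/hr

82565.06 BTU/hr


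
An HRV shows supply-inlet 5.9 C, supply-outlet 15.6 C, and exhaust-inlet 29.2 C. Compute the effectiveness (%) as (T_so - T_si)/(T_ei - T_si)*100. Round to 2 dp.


eff = (15.6-5.9)/(29.2-5.9)*100 = 41.63 %

41.63 %


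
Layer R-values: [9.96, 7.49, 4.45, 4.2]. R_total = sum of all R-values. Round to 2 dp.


R_total = 9.96 + 7.49 + 4.45 + 4.2 = 26.10

26.10


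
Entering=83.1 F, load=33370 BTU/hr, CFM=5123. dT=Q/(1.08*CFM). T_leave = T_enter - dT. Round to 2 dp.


dT = 33370/(1.08*5123) = 6.0313
T_leave = 83.1 - 6.0313 = 77.07 F

77.07 F


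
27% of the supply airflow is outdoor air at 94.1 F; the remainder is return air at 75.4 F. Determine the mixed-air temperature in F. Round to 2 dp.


T_mix = 0.27*94.1 + 0.73*75.4 = 80.45 F

80.45 F


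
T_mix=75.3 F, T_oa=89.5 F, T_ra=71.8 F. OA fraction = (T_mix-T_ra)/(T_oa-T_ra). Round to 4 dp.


frac = (75.3 - 71.8) / (89.5 - 71.8) = 0.1977

0.1977


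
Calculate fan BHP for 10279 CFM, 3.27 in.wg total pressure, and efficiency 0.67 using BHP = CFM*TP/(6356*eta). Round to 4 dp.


BHP = 10279 * 3.27 / (6356 * 0.67) = 7.8930 hp

7.8930 hp


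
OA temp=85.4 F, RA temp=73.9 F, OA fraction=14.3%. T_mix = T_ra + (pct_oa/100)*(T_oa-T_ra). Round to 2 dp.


T_mix = 73.9 + (14.3/100)*(85.4-73.9) = 75.54 F

75.54 F


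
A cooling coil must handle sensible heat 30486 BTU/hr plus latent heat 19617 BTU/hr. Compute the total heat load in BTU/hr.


Qt = 30486 + 19617 = 50103 BTU/hr

50103 BTU/hr


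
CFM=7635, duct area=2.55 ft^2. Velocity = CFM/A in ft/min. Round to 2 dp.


V = 7635 / 2.55 = 2994.12 ft/min

2994.12 ft/min


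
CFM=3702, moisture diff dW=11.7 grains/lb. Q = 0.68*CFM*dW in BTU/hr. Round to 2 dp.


Q = 0.68 * 3702 * 11.7 = 29453.11 BTU/hr

29453.11 BTU/hr


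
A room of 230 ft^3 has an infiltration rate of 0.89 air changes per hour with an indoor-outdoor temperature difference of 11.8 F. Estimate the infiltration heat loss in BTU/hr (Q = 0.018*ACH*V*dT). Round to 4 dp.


Q = 0.018 * 0.89 * 230 * 11.8 = 43.4783 BTU/hr

43.4783 BTU/hr


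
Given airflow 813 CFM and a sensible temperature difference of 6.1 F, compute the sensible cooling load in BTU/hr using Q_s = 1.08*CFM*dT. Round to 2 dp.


Q = 1.08 * 813 * 6.1 = 5356.04 BTU/hr

5356.04 BTU/hr


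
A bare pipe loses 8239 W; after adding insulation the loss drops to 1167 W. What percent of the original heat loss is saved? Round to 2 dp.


Savings = ((8239-1167)/8239)*100 = 85.84 %

85.84 %


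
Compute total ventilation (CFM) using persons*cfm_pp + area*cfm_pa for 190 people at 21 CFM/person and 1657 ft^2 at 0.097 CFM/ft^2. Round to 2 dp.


Total = 190*21 + 1657*0.097 = 4150.73 CFM

4150.73 CFM


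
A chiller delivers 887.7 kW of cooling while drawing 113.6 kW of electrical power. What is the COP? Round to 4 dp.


COP = 887.7 / 113.6 = 7.8143

7.8143


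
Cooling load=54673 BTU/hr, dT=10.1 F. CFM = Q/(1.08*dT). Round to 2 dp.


CFM = 54673 / (1.08 * 10.1) = 5012.19

5012.19 CFM


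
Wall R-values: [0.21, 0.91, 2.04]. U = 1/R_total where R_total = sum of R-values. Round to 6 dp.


R_total = 0.21 + 0.91 + 2.04 = 3.16
U = 1/3.16 = 0.316456

0.316456


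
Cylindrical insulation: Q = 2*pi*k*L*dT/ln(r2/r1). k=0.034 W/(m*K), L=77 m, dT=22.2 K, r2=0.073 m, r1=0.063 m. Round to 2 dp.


Q = 2*pi*0.034*77*22.2/ln(0.073/0.063) = 2478.72 W

2478.72 W


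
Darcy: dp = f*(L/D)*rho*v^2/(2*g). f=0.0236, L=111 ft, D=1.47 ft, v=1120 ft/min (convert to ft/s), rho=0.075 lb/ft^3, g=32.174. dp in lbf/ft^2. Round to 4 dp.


v_fps = 1120/60 = 18.6667 ft/s
dp = 0.0236*(111/1.47)*0.075*18.6667^2/(2*32.174) = 0.7237 lbf/ft^2

0.7237 lbf/ft^2


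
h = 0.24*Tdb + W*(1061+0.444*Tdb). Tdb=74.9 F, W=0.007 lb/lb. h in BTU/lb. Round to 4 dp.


h = 0.24*74.9 + 0.007*(1061+0.444*74.9) = 25.6358 BTU/lb

25.6358 BTU/lb


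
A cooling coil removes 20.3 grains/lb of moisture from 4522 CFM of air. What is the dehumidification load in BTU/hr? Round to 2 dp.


Q = 0.68 * 4522 * 20.3 = 62421.69 BTU/hr

62421.69 BTU/hr


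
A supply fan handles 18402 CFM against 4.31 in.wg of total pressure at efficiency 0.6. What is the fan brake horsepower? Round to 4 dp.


BHP = 18402 * 4.31 / (6356 * 0.6) = 20.7973 hp

20.7973 hp


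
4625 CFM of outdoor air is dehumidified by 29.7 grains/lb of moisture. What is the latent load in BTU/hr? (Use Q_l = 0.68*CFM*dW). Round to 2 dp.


Q = 0.68 * 4625 * 29.7 = 93406.50 BTU/hr

93406.50 BTU/hr


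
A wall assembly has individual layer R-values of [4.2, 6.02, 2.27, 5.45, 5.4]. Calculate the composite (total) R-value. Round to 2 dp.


R_total = 4.2 + 6.02 + 2.27 + 5.45 + 5.4 = 23.34

23.34


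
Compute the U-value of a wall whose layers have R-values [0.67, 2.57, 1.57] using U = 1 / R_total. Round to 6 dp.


R_total = 0.67 + 2.57 + 1.57 = 4.81
U = 1/4.81 = 0.207900

0.207900


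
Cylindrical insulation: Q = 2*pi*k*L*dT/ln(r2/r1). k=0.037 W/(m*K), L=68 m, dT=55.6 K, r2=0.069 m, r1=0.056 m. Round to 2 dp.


Q = 2*pi*0.037*68*55.6/ln(0.069/0.056) = 4210.45 W

4210.45 W


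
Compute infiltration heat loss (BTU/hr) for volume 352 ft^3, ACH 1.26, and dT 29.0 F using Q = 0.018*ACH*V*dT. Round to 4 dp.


Q = 0.018 * 1.26 * 352 * 29.0 = 231.5174 BTU/hr

231.5174 BTU/hr


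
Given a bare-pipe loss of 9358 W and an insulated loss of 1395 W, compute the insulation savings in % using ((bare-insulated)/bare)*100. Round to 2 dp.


Savings = ((9358-1395)/9358)*100 = 85.09 %

85.09 %


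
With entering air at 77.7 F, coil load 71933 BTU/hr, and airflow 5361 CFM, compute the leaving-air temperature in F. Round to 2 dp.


dT = 71933/(1.08*5361) = 12.4239
T_leave = 77.7 - 12.4239 = 65.28 F

65.28 F


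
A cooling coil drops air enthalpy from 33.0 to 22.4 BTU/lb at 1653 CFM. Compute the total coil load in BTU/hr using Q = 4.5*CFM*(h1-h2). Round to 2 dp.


Q = 4.5 * 1653 * (33.0 - 22.4) = 78848.10 BTU/hr

78848.10 BTU/hr


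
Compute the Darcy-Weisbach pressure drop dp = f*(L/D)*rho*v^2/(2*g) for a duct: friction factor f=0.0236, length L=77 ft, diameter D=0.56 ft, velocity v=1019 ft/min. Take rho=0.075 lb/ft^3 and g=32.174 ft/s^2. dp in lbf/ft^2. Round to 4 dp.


v_fps = 1019/60 = 16.9833 ft/s
dp = 0.0236*(77/0.56)*0.075*16.9833^2/(2*32.174) = 1.0909 lbf/ft^2

1.0909 lbf/ft^2


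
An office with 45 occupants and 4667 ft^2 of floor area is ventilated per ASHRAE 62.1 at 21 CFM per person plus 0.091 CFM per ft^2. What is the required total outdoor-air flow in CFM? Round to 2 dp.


Total = 45*21 + 4667*0.091 = 1369.70 CFM

1369.70 CFM


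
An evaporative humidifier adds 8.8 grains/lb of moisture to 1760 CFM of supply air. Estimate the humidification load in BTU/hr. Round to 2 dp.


Q = 0.68 * 1760 * 8.8 = 10531.84 BTU/hr

10531.84 BTU/hr


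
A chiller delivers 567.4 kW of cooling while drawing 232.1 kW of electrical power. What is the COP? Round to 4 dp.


COP = 567.4 / 232.1 = 2.4446

2.4446


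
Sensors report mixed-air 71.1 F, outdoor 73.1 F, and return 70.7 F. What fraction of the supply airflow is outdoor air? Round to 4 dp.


frac = (71.1 - 70.7) / (73.1 - 70.7) = 0.1667

0.1667


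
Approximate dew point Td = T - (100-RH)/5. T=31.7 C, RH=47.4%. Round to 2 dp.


Td = 31.7 - (100-47.4)/5 = 21.18 C

21.18 C


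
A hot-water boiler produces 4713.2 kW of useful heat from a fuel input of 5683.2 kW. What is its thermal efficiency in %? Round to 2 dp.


eta = (4713.2/5683.2)*100 = 82.93 %

82.93 %


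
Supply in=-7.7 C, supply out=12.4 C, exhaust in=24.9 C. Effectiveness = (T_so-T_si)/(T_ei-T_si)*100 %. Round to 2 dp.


eff = (12.4-(-7.7))/(24.9-(-7.7))*100 = 61.66 %

61.66 %


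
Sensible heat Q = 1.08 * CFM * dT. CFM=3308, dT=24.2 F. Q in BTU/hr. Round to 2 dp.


Q = 1.08 * 3308 * 24.2 = 86457.89 BTU/hr

86457.89 BTU/hr


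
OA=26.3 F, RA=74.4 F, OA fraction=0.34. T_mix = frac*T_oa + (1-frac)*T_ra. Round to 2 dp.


T_mix = 0.34*26.3 + 0.66*74.4 = 58.05 F

58.05 F


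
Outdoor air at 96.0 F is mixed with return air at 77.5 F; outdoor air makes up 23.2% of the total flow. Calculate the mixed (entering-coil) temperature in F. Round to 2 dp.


T_mix = 77.5 + (23.2/100)*(96.0-77.5) = 81.79 F

81.79 F


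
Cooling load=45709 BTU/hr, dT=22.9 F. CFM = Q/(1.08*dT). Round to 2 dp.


CFM = 45709 / (1.08 * 22.9) = 1848.17

1848.17 CFM


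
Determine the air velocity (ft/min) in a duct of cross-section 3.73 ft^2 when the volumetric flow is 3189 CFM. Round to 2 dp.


V = 3189 / 3.73 = 854.96 ft/min

854.96 ft/min


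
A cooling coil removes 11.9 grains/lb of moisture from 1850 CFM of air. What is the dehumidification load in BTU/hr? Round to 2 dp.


Q = 0.68 * 1850 * 11.9 = 14970.20 BTU/hr

14970.20 BTU/hr


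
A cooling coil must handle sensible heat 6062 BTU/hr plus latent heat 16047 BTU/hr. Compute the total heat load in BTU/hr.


Qt = 6062 + 16047 = 22109 BTU/hr

22109 BTU/hr


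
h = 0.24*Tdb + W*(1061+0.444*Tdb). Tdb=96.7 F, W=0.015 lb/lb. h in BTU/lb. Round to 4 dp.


h = 0.24*96.7 + 0.015*(1061+0.444*96.7) = 39.7670 BTU/lb

39.7670 BTU/lb


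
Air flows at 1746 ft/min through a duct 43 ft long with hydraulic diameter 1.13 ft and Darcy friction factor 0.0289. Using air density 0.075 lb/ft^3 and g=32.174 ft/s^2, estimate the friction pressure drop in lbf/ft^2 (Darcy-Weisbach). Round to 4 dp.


v_fps = 1746/60 = 29.1 ft/s
dp = 0.0289*(43/1.13)*0.075*29.1^2/(2*32.174) = 1.0854 lbf/ft^2

1.0854 lbf/ft^2


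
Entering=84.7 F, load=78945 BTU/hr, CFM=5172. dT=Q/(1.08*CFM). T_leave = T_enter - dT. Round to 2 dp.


dT = 78945/(1.08*5172) = 14.1333
T_leave = 84.7 - 14.1333 = 70.57 F

70.57 F


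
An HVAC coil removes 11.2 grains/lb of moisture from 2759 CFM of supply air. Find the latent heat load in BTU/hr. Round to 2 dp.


Q = 0.68 * 2759 * 11.2 = 21012.54 BTU/hr

21012.54 BTU/hr


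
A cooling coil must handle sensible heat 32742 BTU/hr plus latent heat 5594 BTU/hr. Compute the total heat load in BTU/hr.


Qt = 32742 + 5594 = 38336 BTU/hr

38336 BTU/hr


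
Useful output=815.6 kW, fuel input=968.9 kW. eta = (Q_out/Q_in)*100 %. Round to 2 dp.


eta = (815.6/968.9)*100 = 84.18 %

84.18 %


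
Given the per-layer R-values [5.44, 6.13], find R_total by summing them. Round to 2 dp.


R_total = 5.44 + 6.13 = 11.57

11.57


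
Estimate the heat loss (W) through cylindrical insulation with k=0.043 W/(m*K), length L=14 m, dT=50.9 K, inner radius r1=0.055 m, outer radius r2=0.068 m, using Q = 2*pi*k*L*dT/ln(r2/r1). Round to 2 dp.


Q = 2*pi*0.043*14*50.9/ln(0.068/0.055) = 907.40 W

907.40 W


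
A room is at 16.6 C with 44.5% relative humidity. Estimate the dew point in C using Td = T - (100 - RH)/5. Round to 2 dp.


Td = 16.6 - (100-44.5)/5 = 5.50 C

5.50 C


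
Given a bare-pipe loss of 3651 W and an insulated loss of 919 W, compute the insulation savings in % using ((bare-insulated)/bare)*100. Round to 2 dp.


Savings = ((3651-919)/3651)*100 = 74.83 %

74.83 %


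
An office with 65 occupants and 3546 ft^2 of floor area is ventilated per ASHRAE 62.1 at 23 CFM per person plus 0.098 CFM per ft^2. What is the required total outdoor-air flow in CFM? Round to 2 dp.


Total = 65*23 + 3546*0.098 = 1842.51 CFM

1842.51 CFM


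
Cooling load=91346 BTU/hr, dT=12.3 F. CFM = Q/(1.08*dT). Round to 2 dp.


CFM = 91346 / (1.08 * 12.3) = 6876.39

6876.39 CFM


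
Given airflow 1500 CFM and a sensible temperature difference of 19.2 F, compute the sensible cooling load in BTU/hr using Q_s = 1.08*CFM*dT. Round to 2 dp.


Q = 1.08 * 1500 * 19.2 = 31104.00 BTU/hr

31104.00 BTU/hr


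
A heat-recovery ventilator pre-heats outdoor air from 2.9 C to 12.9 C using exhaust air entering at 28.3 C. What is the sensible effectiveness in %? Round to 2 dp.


eff = (12.9-2.9)/(28.3-2.9)*100 = 39.37 %

39.37 %


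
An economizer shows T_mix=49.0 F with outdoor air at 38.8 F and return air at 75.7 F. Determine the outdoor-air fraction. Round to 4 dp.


frac = (49.0 - 75.7) / (38.8 - 75.7) = 0.7236

0.7236


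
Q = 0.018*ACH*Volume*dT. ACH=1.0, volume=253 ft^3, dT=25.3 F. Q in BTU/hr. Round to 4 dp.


Q = 0.018 * 1.0 * 253 * 25.3 = 115.2162 BTU/hr

115.2162 BTU/hr


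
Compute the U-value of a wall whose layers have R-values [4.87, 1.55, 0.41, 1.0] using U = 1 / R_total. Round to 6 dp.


R_total = 4.87 + 1.55 + 0.41 + 1.0 = 7.83
U = 1/7.83 = 0.127714

0.127714


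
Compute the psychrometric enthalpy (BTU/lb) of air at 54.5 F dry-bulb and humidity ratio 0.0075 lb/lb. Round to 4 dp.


h = 0.24*54.5 + 0.0075*(1061+0.444*54.5) = 21.2190 BTU/lb

21.2190 BTU/lb


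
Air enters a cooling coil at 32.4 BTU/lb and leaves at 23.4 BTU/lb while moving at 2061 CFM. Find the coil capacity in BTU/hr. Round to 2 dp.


Q = 4.5 * 2061 * (32.4 - 23.4) = 83470.50 BTU/hr

83470.50 BTU/hr


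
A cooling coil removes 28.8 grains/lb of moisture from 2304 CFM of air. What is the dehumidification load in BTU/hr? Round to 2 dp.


Q = 0.68 * 2304 * 28.8 = 45121.54 BTU/hr

45121.54 BTU/hr


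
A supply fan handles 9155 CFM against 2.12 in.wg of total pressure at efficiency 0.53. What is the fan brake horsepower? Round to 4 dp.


BHP = 9155 * 2.12 / (6356 * 0.53) = 5.7615 hp

5.7615 hp


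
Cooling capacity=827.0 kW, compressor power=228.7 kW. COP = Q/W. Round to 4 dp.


COP = 827.0 / 228.7 = 3.6161

3.6161


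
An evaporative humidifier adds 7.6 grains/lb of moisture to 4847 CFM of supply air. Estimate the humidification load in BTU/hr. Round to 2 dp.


Q = 0.68 * 4847 * 7.6 = 25049.30 BTU/hr

25049.30 BTU/hr


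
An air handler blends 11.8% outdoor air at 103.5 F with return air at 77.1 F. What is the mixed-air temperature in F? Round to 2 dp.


T_mix = 77.1 + (11.8/100)*(103.5-77.1) = 80.22 F

80.22 F


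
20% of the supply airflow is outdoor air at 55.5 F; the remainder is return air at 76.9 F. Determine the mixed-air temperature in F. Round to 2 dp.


T_mix = 0.2*55.5 + 0.8*76.9 = 72.62 F

72.62 F


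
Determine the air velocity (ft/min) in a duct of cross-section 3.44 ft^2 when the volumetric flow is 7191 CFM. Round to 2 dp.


V = 7191 / 3.44 = 2090.41 ft/min

2090.41 ft/min


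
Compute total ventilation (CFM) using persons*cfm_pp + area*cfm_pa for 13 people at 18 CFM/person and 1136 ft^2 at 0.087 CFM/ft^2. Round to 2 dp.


Total = 13*18 + 1136*0.087 = 332.83 CFM

332.83 CFM


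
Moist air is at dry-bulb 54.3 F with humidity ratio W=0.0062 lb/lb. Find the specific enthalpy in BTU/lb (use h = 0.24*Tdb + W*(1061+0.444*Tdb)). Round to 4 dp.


h = 0.24*54.3 + 0.0062*(1061+0.444*54.3) = 19.7597 BTU/lb

19.7597 BTU/lb


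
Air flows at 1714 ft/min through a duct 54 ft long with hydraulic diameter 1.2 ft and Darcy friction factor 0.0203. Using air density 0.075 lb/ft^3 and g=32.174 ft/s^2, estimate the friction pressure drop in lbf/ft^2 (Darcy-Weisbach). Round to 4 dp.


v_fps = 1714/60 = 28.5667 ft/s
dp = 0.0203*(54/1.2)*0.075*28.5667^2/(2*32.174) = 0.8689 lbf/ft^2

0.8689 lbf/ft^2


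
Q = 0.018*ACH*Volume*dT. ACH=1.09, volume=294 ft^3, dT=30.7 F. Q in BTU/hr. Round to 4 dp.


Q = 0.018 * 1.09 * 294 * 30.7 = 177.0862 BTU/hr

177.0862 BTU/hr


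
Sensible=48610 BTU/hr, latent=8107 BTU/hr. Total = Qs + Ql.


Qt = 48610 + 8107 = 56717 BTU/hr

56717 BTU/hr


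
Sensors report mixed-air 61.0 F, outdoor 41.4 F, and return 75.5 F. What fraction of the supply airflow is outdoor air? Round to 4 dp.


frac = (61.0 - 75.5) / (41.4 - 75.5) = 0.4252

0.4252


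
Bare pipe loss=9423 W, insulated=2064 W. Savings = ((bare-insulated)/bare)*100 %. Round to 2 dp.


Savings = ((9423-2064)/9423)*100 = 78.10 %

78.10 %


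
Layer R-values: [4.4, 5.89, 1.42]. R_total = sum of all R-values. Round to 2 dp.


R_total = 4.4 + 5.89 + 1.42 = 11.71

11.71


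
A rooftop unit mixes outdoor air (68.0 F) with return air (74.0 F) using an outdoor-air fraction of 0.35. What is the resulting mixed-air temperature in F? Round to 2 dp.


T_mix = 0.35*68.0 + 0.65*74.0 = 71.90 F

71.90 F


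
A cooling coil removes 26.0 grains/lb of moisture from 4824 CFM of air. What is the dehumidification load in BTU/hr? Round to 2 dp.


Q = 0.68 * 4824 * 26.0 = 85288.32 BTU/hr

85288.32 BTU/hr


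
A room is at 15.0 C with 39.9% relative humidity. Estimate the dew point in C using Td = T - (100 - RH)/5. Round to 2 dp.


Td = 15.0 - (100-39.9)/5 = 2.98 C

2.98 C


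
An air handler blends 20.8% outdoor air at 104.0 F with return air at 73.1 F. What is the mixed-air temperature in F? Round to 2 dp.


T_mix = 73.1 + (20.8/100)*(104.0-73.1) = 79.53 F

79.53 F


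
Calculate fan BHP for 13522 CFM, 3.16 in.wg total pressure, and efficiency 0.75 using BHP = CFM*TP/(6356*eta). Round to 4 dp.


BHP = 13522 * 3.16 / (6356 * 0.75) = 8.9636 hp

8.9636 hp


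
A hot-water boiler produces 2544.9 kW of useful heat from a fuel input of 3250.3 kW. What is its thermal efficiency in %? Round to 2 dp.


eta = (2544.9/3250.3)*100 = 78.30 %

78.30 %


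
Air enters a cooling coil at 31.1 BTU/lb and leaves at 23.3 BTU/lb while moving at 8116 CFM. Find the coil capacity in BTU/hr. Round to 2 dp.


Q = 4.5 * 8116 * (31.1 - 23.3) = 284871.60 BTU/hr

284871.60 BTU/hr


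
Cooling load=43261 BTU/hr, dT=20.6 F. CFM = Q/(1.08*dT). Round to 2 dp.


CFM = 43261 / (1.08 * 20.6) = 1944.49

1944.49 CFM


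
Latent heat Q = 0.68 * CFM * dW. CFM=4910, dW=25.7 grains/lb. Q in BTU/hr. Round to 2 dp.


Q = 0.68 * 4910 * 25.7 = 85807.16 BTU/hr

85807.16 BTU/hr


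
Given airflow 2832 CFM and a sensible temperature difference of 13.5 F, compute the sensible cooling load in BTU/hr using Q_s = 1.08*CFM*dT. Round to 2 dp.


Q = 1.08 * 2832 * 13.5 = 41290.56 BTU/hr

41290.56 BTU/hr


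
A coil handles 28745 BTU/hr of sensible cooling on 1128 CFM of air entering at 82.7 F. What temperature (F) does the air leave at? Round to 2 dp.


dT = 28745/(1.08*1128) = 23.5955
T_leave = 82.7 - 23.5955 = 59.10 F

59.10 F


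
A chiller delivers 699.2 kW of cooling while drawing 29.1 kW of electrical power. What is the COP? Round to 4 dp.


COP = 699.2 / 29.1 = 24.0275

24.0275
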